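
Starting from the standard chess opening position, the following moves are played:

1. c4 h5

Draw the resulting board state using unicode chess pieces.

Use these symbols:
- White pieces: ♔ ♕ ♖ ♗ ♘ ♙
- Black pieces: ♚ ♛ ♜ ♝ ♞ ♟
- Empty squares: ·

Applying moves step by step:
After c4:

♜ ♞ ♝ ♛ ♚ ♝ ♞ ♜
♟ ♟ ♟ ♟ ♟ ♟ ♟ ♟
· · · · · · · ·
· · · · · · · ·
· · ♙ · · · · ·
· · · · · · · ·
♙ ♙ · ♙ ♙ ♙ ♙ ♙
♖ ♘ ♗ ♕ ♔ ♗ ♘ ♖


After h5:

♜ ♞ ♝ ♛ ♚ ♝ ♞ ♜
♟ ♟ ♟ ♟ ♟ ♟ ♟ ·
· · · · · · · ·
· · · · · · · ♟
· · ♙ · · · · ·
· · · · · · · ·
♙ ♙ · ♙ ♙ ♙ ♙ ♙
♖ ♘ ♗ ♕ ♔ ♗ ♘ ♖



  a b c d e f g h
  ─────────────────
8│♜ ♞ ♝ ♛ ♚ ♝ ♞ ♜│8
7│♟ ♟ ♟ ♟ ♟ ♟ ♟ ·│7
6│· · · · · · · ·│6
5│· · · · · · · ♟│5
4│· · ♙ · · · · ·│4
3│· · · · · · · ·│3
2│♙ ♙ · ♙ ♙ ♙ ♙ ♙│2
1│♖ ♘ ♗ ♕ ♔ ♗ ♘ ♖│1
  ─────────────────
  a b c d e f g h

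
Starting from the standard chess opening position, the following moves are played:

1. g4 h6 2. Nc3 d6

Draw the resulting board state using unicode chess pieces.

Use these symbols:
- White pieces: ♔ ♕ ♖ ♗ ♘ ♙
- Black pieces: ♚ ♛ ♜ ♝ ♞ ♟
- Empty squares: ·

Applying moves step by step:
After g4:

♜ ♞ ♝ ♛ ♚ ♝ ♞ ♜
♟ ♟ ♟ ♟ ♟ ♟ ♟ ♟
· · · · · · · ·
· · · · · · · ·
· · · · · · ♙ ·
· · · · · · · ·
♙ ♙ ♙ ♙ ♙ ♙ · ♙
♖ ♘ ♗ ♕ ♔ ♗ ♘ ♖


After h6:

♜ ♞ ♝ ♛ ♚ ♝ ♞ ♜
♟ ♟ ♟ ♟ ♟ ♟ ♟ ·
· · · · · · · ♟
· · · · · · · ·
· · · · · · ♙ ·
· · · · · · · ·
♙ ♙ ♙ ♙ ♙ ♙ · ♙
♖ ♘ ♗ ♕ ♔ ♗ ♘ ♖


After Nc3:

♜ ♞ ♝ ♛ ♚ ♝ ♞ ♜
♟ ♟ ♟ ♟ ♟ ♟ ♟ ·
· · · · · · · ♟
· · · · · · · ·
· · · · · · ♙ ·
· · ♘ · · · · ·
♙ ♙ ♙ ♙ ♙ ♙ · ♙
♖ · ♗ ♕ ♔ ♗ ♘ ♖


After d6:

♜ ♞ ♝ ♛ ♚ ♝ ♞ ♜
♟ ♟ ♟ · ♟ ♟ ♟ ·
· · · ♟ · · · ♟
· · · · · · · ·
· · · · · · ♙ ·
· · ♘ · · · · ·
♙ ♙ ♙ ♙ ♙ ♙ · ♙
♖ · ♗ ♕ ♔ ♗ ♘ ♖



  a b c d e f g h
  ─────────────────
8│♜ ♞ ♝ ♛ ♚ ♝ ♞ ♜│8
7│♟ ♟ ♟ · ♟ ♟ ♟ ·│7
6│· · · ♟ · · · ♟│6
5│· · · · · · · ·│5
4│· · · · · · ♙ ·│4
3│· · ♘ · · · · ·│3
2│♙ ♙ ♙ ♙ ♙ ♙ · ♙│2
1│♖ · ♗ ♕ ♔ ♗ ♘ ♖│1
  ─────────────────
  a b c d e f g h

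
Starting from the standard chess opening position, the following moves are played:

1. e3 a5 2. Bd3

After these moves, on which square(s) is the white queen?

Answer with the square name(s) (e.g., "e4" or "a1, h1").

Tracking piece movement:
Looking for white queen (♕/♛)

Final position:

  a b c d e f g h
  ─────────────────
8│♜ ♞ ♝ ♛ ♚ ♝ ♞ ♜│8
7│· ♟ ♟ ♟ ♟ ♟ ♟ ♟│7
6│· · · · · · · ·│6
5│♟ · · · · · · ·│5
4│· · · · · · · ·│4
3│· · · ♗ ♙ · · ·│3
2│♙ ♙ ♙ ♙ · ♙ ♙ ♙│2
1│♖ ♘ ♗ ♕ ♔ · ♘ ♖│1
  ─────────────────
  a b c d e f g h


d1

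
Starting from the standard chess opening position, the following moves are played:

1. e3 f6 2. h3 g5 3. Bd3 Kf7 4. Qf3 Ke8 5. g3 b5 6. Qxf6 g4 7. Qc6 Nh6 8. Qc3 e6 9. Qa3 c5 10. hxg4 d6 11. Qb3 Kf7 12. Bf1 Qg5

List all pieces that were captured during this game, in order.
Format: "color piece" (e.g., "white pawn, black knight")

Tracking captures:
  Qxf6: captured black pawn
  hxg4: captured black pawn

black pawn, black pawn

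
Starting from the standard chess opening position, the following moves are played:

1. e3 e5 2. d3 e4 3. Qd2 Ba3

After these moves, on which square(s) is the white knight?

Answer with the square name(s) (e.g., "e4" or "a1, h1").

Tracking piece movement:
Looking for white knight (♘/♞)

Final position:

  a b c d e f g h
  ─────────────────
8│♜ ♞ ♝ ♛ ♚ · ♞ ♜│8
7│♟ ♟ ♟ ♟ · ♟ ♟ ♟│7
6│· · · · · · · ·│6
5│· · · · · · · ·│5
4│· · · · ♟ · · ·│4
3│♝ · · ♙ ♙ · · ·│3
2│♙ ♙ ♙ ♕ · ♙ ♙ ♙│2
1│♖ ♘ ♗ · ♔ ♗ ♘ ♖│1
  ─────────────────
  a b c d e f g h


b1, g1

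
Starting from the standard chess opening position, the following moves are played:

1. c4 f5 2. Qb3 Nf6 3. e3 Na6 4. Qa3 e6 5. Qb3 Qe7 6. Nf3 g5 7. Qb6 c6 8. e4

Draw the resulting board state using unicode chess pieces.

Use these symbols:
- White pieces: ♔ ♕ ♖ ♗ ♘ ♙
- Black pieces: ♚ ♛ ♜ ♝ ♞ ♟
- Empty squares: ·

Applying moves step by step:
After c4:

♜ ♞ ♝ ♛ ♚ ♝ ♞ ♜
♟ ♟ ♟ ♟ ♟ ♟ ♟ ♟
· · · · · · · ·
· · · · · · · ·
· · ♙ · · · · ·
· · · · · · · ·
♙ ♙ · ♙ ♙ ♙ ♙ ♙
♖ ♘ ♗ ♕ ♔ ♗ ♘ ♖


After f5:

♜ ♞ ♝ ♛ ♚ ♝ ♞ ♜
♟ ♟ ♟ ♟ ♟ · ♟ ♟
· · · · · · · ·
· · · · · ♟ · ·
· · ♙ · · · · ·
· · · · · · · ·
♙ ♙ · ♙ ♙ ♙ ♙ ♙
♖ ♘ ♗ ♕ ♔ ♗ ♘ ♖


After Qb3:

♜ ♞ ♝ ♛ ♚ ♝ ♞ ♜
♟ ♟ ♟ ♟ ♟ · ♟ ♟
· · · · · · · ·
· · · · · ♟ · ·
· · ♙ · · · · ·
· ♕ · · · · · ·
♙ ♙ · ♙ ♙ ♙ ♙ ♙
♖ ♘ ♗ · ♔ ♗ ♘ ♖


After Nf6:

♜ ♞ ♝ ♛ ♚ ♝ · ♜
♟ ♟ ♟ ♟ ♟ · ♟ ♟
· · · · · ♞ · ·
· · · · · ♟ · ·
· · ♙ · · · · ·
· ♕ · · · · · ·
♙ ♙ · ♙ ♙ ♙ ♙ ♙
♖ ♘ ♗ · ♔ ♗ ♘ ♖


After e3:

♜ ♞ ♝ ♛ ♚ ♝ · ♜
♟ ♟ ♟ ♟ ♟ · ♟ ♟
· · · · · ♞ · ·
· · · · · ♟ · ·
· · ♙ · · · · ·
· ♕ · · ♙ · · ·
♙ ♙ · ♙ · ♙ ♙ ♙
♖ ♘ ♗ · ♔ ♗ ♘ ♖


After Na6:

♜ · ♝ ♛ ♚ ♝ · ♜
♟ ♟ ♟ ♟ ♟ · ♟ ♟
♞ · · · · ♞ · ·
· · · · · ♟ · ·
· · ♙ · · · · ·
· ♕ · · ♙ · · ·
♙ ♙ · ♙ · ♙ ♙ ♙
♖ ♘ ♗ · ♔ ♗ ♘ ♖


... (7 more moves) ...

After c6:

♜ · ♝ · ♚ ♝ · ♜
♟ ♟ · ♟ ♛ · · ♟
♞ ♕ ♟ · ♟ ♞ · ·
· · · · · ♟ ♟ ·
· · ♙ · · · · ·
· · · · ♙ ♘ · ·
♙ ♙ · ♙ · ♙ ♙ ♙
♖ ♘ ♗ · ♔ ♗ · ♖


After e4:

♜ · ♝ · ♚ ♝ · ♜
♟ ♟ · ♟ ♛ · · ♟
♞ ♕ ♟ · ♟ ♞ · ·
· · · · · ♟ ♟ ·
· · ♙ · ♙ · · ·
· · · · · ♘ · ·
♙ ♙ · ♙ · ♙ ♙ ♙
♖ ♘ ♗ · ♔ ♗ · ♖



  a b c d e f g h
  ─────────────────
8│♜ · ♝ · ♚ ♝ · ♜│8
7│♟ ♟ · ♟ ♛ · · ♟│7
6│♞ ♕ ♟ · ♟ ♞ · ·│6
5│· · · · · ♟ ♟ ·│5
4│· · ♙ · ♙ · · ·│4
3│· · · · · ♘ · ·│3
2│♙ ♙ · ♙ · ♙ ♙ ♙│2
1│♖ ♘ ♗ · ♔ ♗ · ♖│1
  ─────────────────
  a b c d e f g h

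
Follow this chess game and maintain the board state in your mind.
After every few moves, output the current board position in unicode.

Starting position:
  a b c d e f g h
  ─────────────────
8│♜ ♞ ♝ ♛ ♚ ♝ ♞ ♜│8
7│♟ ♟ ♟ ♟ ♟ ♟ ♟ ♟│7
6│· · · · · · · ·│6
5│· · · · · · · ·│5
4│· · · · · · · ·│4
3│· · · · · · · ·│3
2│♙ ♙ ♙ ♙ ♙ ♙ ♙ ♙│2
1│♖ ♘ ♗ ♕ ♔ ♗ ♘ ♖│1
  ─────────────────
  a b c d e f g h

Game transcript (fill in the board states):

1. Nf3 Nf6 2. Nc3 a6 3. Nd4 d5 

  a b c d e f g h
  ─────────────────
8│♜ ♞ ♝ ♛ ♚ ♝ · ♜│8
7│· ♟ ♟ · ♟ ♟ ♟ ♟│7
6│♟ · · · · ♞ · ·│6
5│· · · ♟ · · · ·│5
4│· · · ♘ · · · ·│4
3│· · ♘ · · · · ·│3
2│♙ ♙ ♙ ♙ ♙ ♙ ♙ ♙│2
1│♖ · ♗ ♕ ♔ ♗ · ♖│1
  ─────────────────
  a b c d e f g h

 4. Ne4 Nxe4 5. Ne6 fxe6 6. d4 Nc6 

  a b c d e f g h
  ─────────────────
8│♜ · ♝ ♛ ♚ ♝ · ♜│8
7│· ♟ ♟ · ♟ · ♟ ♟│7
6│♟ · ♞ · ♟ · · ·│6
5│· · · ♟ · · · ·│5
4│· · · ♙ ♞ · · ·│4
3│· · · · · · · ·│3
2│♙ ♙ ♙ · ♙ ♙ ♙ ♙│2
1│♖ · ♗ ♕ ♔ ♗ · ♖│1
  ─────────────────
  a b c d e f g h

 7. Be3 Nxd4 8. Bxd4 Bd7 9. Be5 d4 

  a b c d e f g h
  ─────────────────
8│♜ · · ♛ ♚ ♝ · ♜│8
7│· ♟ ♟ ♝ ♟ · ♟ ♟│7
6│♟ · · · ♟ · · ·│6
5│· · · · ♗ · · ·│5
4│· · · ♟ ♞ · · ·│4
3│· · · · · · · ·│3
2│♙ ♙ ♙ · ♙ ♙ ♙ ♙│2
1│♖ · · ♕ ♔ ♗ · ♖│1
  ─────────────────
  a b c d e f g h

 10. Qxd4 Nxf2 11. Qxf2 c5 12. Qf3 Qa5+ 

  a b c d e f g h
  ─────────────────
8│♜ · · · ♚ ♝ · ♜│8
7│· ♟ · ♝ ♟ · ♟ ♟│7
6│♟ · · · ♟ · · ·│6
5│♛ · ♟ · ♗ · · ·│5
4│· · · · · · · ·│4
3│· · · · · ♕ · ·│3
2│♙ ♙ ♙ · ♙ · ♙ ♙│2
1│♖ · · · ♔ ♗ · ♖│1
  ─────────────────
  a b c d e f g h

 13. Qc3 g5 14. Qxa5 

  a b c d e f g h
  ─────────────────
8│♜ · · · ♚ ♝ · ♜│8
7│· ♟ · ♝ ♟ · · ♟│7
6│♟ · · · ♟ · · ·│6
5│♕ · ♟ · ♗ · ♟ ·│5
4│· · · · · · · ·│4
3│· · · · · · · ·│3
2│♙ ♙ ♙ · ♙ · ♙ ♙│2
1│♖ · · · ♔ ♗ · ♖│1
  ─────────────────
  a b c d e f g h


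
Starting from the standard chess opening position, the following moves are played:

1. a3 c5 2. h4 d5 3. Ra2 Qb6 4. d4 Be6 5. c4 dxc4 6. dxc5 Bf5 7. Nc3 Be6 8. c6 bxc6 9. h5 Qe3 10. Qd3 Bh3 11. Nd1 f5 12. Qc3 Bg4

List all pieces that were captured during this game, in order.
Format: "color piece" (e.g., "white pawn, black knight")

Tracking captures:
  dxc4: captured white pawn
  dxc5: captured black pawn
  bxc6: captured white pawn

white pawn, black pawn, white pawn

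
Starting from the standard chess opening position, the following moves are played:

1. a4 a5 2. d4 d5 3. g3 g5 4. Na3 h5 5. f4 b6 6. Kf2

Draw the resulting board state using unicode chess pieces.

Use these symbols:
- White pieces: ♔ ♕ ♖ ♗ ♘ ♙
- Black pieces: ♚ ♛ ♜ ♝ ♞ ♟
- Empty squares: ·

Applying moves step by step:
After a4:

♜ ♞ ♝ ♛ ♚ ♝ ♞ ♜
♟ ♟ ♟ ♟ ♟ ♟ ♟ ♟
· · · · · · · ·
· · · · · · · ·
♙ · · · · · · ·
· · · · · · · ·
· ♙ ♙ ♙ ♙ ♙ ♙ ♙
♖ ♘ ♗ ♕ ♔ ♗ ♘ ♖


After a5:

♜ ♞ ♝ ♛ ♚ ♝ ♞ ♜
· ♟ ♟ ♟ ♟ ♟ ♟ ♟
· · · · · · · ·
♟ · · · · · · ·
♙ · · · · · · ·
· · · · · · · ·
· ♙ ♙ ♙ ♙ ♙ ♙ ♙
♖ ♘ ♗ ♕ ♔ ♗ ♘ ♖


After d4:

♜ ♞ ♝ ♛ ♚ ♝ ♞ ♜
· ♟ ♟ ♟ ♟ ♟ ♟ ♟
· · · · · · · ·
♟ · · · · · · ·
♙ · · ♙ · · · ·
· · · · · · · ·
· ♙ ♙ · ♙ ♙ ♙ ♙
♖ ♘ ♗ ♕ ♔ ♗ ♘ ♖


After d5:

♜ ♞ ♝ ♛ ♚ ♝ ♞ ♜
· ♟ ♟ · ♟ ♟ ♟ ♟
· · · · · · · ·
♟ · · ♟ · · · ·
♙ · · ♙ · · · ·
· · · · · · · ·
· ♙ ♙ · ♙ ♙ ♙ ♙
♖ ♘ ♗ ♕ ♔ ♗ ♘ ♖


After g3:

♜ ♞ ♝ ♛ ♚ ♝ ♞ ♜
· ♟ ♟ · ♟ ♟ ♟ ♟
· · · · · · · ·
♟ · · ♟ · · · ·
♙ · · ♙ · · · ·
· · · · · · ♙ ·
· ♙ ♙ · ♙ ♙ · ♙
♖ ♘ ♗ ♕ ♔ ♗ ♘ ♖


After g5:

♜ ♞ ♝ ♛ ♚ ♝ ♞ ♜
· ♟ ♟ · ♟ ♟ · ♟
· · · · · · · ·
♟ · · ♟ · · ♟ ·
♙ · · ♙ · · · ·
· · · · · · ♙ ·
· ♙ ♙ · ♙ ♙ · ♙
♖ ♘ ♗ ♕ ♔ ♗ ♘ ♖


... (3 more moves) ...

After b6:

♜ ♞ ♝ ♛ ♚ ♝ ♞ ♜
· · ♟ · ♟ ♟ · ·
· ♟ · · · · · ·
♟ · · ♟ · · ♟ ♟
♙ · · ♙ · ♙ · ·
♘ · · · · · ♙ ·
· ♙ ♙ · ♙ · · ♙
♖ · ♗ ♕ ♔ ♗ ♘ ♖


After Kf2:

♜ ♞ ♝ ♛ ♚ ♝ ♞ ♜
· · ♟ · ♟ ♟ · ·
· ♟ · · · · · ·
♟ · · ♟ · · ♟ ♟
♙ · · ♙ · ♙ · ·
♘ · · · · · ♙ ·
· ♙ ♙ · ♙ ♔ · ♙
♖ · ♗ ♕ · ♗ ♘ ♖



  a b c d e f g h
  ─────────────────
8│♜ ♞ ♝ ♛ ♚ ♝ ♞ ♜│8
7│· · ♟ · ♟ ♟ · ·│7
6│· ♟ · · · · · ·│6
5│♟ · · ♟ · · ♟ ♟│5
4│♙ · · ♙ · ♙ · ·│4
3│♘ · · · · · ♙ ·│3
2│· ♙ ♙ · ♙ ♔ · ♙│2
1│♖ · ♗ ♕ · ♗ ♘ ♖│1
  ─────────────────
  a b c d e f g h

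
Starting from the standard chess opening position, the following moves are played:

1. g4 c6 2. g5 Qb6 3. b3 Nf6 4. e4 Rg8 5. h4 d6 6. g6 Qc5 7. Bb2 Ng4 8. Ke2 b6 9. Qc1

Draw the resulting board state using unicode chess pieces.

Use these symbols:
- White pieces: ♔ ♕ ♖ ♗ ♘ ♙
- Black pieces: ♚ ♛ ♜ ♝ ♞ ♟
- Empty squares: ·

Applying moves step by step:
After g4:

♜ ♞ ♝ ♛ ♚ ♝ ♞ ♜
♟ ♟ ♟ ♟ ♟ ♟ ♟ ♟
· · · · · · · ·
· · · · · · · ·
· · · · · · ♙ ·
· · · · · · · ·
♙ ♙ ♙ ♙ ♙ ♙ · ♙
♖ ♘ ♗ ♕ ♔ ♗ ♘ ♖


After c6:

♜ ♞ ♝ ♛ ♚ ♝ ♞ ♜
♟ ♟ · ♟ ♟ ♟ ♟ ♟
· · ♟ · · · · ·
· · · · · · · ·
· · · · · · ♙ ·
· · · · · · · ·
♙ ♙ ♙ ♙ ♙ ♙ · ♙
♖ ♘ ♗ ♕ ♔ ♗ ♘ ♖


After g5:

♜ ♞ ♝ ♛ ♚ ♝ ♞ ♜
♟ ♟ · ♟ ♟ ♟ ♟ ♟
· · ♟ · · · · ·
· · · · · · ♙ ·
· · · · · · · ·
· · · · · · · ·
♙ ♙ ♙ ♙ ♙ ♙ · ♙
♖ ♘ ♗ ♕ ♔ ♗ ♘ ♖


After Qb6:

♜ ♞ ♝ · ♚ ♝ ♞ ♜
♟ ♟ · ♟ ♟ ♟ ♟ ♟
· ♛ ♟ · · · · ·
· · · · · · ♙ ·
· · · · · · · ·
· · · · · · · ·
♙ ♙ ♙ ♙ ♙ ♙ · ♙
♖ ♘ ♗ ♕ ♔ ♗ ♘ ♖


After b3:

♜ ♞ ♝ · ♚ ♝ ♞ ♜
♟ ♟ · ♟ ♟ ♟ ♟ ♟
· ♛ ♟ · · · · ·
· · · · · · ♙ ·
· · · · · · · ·
· ♙ · · · · · ·
♙ · ♙ ♙ ♙ ♙ · ♙
♖ ♘ ♗ ♕ ♔ ♗ ♘ ♖


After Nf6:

♜ ♞ ♝ · ♚ ♝ · ♜
♟ ♟ · ♟ ♟ ♟ ♟ ♟
· ♛ ♟ · · ♞ · ·
· · · · · · ♙ ·
· · · · · · · ·
· ♙ · · · · · ·
♙ · ♙ ♙ ♙ ♙ · ♙
♖ ♘ ♗ ♕ ♔ ♗ ♘ ♖


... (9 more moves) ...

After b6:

♜ ♞ ♝ · ♚ ♝ ♜ ·
♟ · · · ♟ ♟ ♟ ♟
· ♟ ♟ ♟ · · ♙ ·
· · ♛ · · · · ·
· · · · ♙ · ♞ ♙
· ♙ · · · · · ·
♙ ♗ ♙ ♙ ♔ ♙ · ·
♖ ♘ · ♕ · ♗ ♘ ♖


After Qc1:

♜ ♞ ♝ · ♚ ♝ ♜ ·
♟ · · · ♟ ♟ ♟ ♟
· ♟ ♟ ♟ · · ♙ ·
· · ♛ · · · · ·
· · · · ♙ · ♞ ♙
· ♙ · · · · · ·
♙ ♗ ♙ ♙ ♔ ♙ · ·
♖ ♘ ♕ · · ♗ ♘ ♖



  a b c d e f g h
  ─────────────────
8│♜ ♞ ♝ · ♚ ♝ ♜ ·│8
7│♟ · · · ♟ ♟ ♟ ♟│7
6│· ♟ ♟ ♟ · · ♙ ·│6
5│· · ♛ · · · · ·│5
4│· · · · ♙ · ♞ ♙│4
3│· ♙ · · · · · ·│3
2│♙ ♗ ♙ ♙ ♔ ♙ · ·│2
1│♖ ♘ ♕ · · ♗ ♘ ♖│1
  ─────────────────
  a b c d e f g h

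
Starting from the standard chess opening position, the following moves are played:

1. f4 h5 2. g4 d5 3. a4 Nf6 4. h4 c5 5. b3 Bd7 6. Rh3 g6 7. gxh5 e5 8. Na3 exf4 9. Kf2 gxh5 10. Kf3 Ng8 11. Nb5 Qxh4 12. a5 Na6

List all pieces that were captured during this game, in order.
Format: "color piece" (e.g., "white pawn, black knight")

Tracking captures:
  gxh5: captured black pawn
  exf4: captured white pawn
  gxh5: captured white pawn
  Qxh4: captured white pawn

black pawn, white pawn, white pawn, white pawn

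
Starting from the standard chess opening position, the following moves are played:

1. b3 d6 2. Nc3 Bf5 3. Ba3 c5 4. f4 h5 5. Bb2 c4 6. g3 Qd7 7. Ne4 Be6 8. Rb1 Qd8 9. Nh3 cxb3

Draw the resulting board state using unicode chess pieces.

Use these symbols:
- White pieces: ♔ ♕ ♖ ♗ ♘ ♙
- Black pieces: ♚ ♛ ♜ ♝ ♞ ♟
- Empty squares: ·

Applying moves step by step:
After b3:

♜ ♞ ♝ ♛ ♚ ♝ ♞ ♜
♟ ♟ ♟ ♟ ♟ ♟ ♟ ♟
· · · · · · · ·
· · · · · · · ·
· · · · · · · ·
· ♙ · · · · · ·
♙ · ♙ ♙ ♙ ♙ ♙ ♙
♖ ♘ ♗ ♕ ♔ ♗ ♘ ♖


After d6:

♜ ♞ ♝ ♛ ♚ ♝ ♞ ♜
♟ ♟ ♟ · ♟ ♟ ♟ ♟
· · · ♟ · · · ·
· · · · · · · ·
· · · · · · · ·
· ♙ · · · · · ·
♙ · ♙ ♙ ♙ ♙ ♙ ♙
♖ ♘ ♗ ♕ ♔ ♗ ♘ ♖


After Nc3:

♜ ♞ ♝ ♛ ♚ ♝ ♞ ♜
♟ ♟ ♟ · ♟ ♟ ♟ ♟
· · · ♟ · · · ·
· · · · · · · ·
· · · · · · · ·
· ♙ ♘ · · · · ·
♙ · ♙ ♙ ♙ ♙ ♙ ♙
♖ · ♗ ♕ ♔ ♗ ♘ ♖


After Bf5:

♜ ♞ · ♛ ♚ ♝ ♞ ♜
♟ ♟ ♟ · ♟ ♟ ♟ ♟
· · · ♟ · · · ·
· · · · · ♝ · ·
· · · · · · · ·
· ♙ ♘ · · · · ·
♙ · ♙ ♙ ♙ ♙ ♙ ♙
♖ · ♗ ♕ ♔ ♗ ♘ ♖


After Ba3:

♜ ♞ · ♛ ♚ ♝ ♞ ♜
♟ ♟ ♟ · ♟ ♟ ♟ ♟
· · · ♟ · · · ·
· · · · · ♝ · ·
· · · · · · · ·
♗ ♙ ♘ · · · · ·
♙ · ♙ ♙ ♙ ♙ ♙ ♙
♖ · · ♕ ♔ ♗ ♘ ♖


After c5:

♜ ♞ · ♛ ♚ ♝ ♞ ♜
♟ ♟ · · ♟ ♟ ♟ ♟
· · · ♟ · · · ·
· · ♟ · · ♝ · ·
· · · · · · · ·
♗ ♙ ♘ · · · · ·
♙ · ♙ ♙ ♙ ♙ ♙ ♙
♖ · · ♕ ♔ ♗ ♘ ♖


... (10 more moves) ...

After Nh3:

♜ ♞ · ♛ ♚ ♝ ♞ ♜
♟ ♟ · · ♟ ♟ ♟ ·
· · · ♟ ♝ · · ·
· · · · · · · ♟
· · ♟ · ♘ ♙ · ·
· ♙ · · · · ♙ ♘
♙ ♗ ♙ ♙ ♙ · · ♙
· ♖ · ♕ ♔ ♗ · ♖


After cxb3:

♜ ♞ · ♛ ♚ ♝ ♞ ♜
♟ ♟ · · ♟ ♟ ♟ ·
· · · ♟ ♝ · · ·
· · · · · · · ♟
· · · · ♘ ♙ · ·
· ♟ · · · · ♙ ♘
♙ ♗ ♙ ♙ ♙ · · ♙
· ♖ · ♕ ♔ ♗ · ♖



  a b c d e f g h
  ─────────────────
8│♜ ♞ · ♛ ♚ ♝ ♞ ♜│8
7│♟ ♟ · · ♟ ♟ ♟ ·│7
6│· · · ♟ ♝ · · ·│6
5│· · · · · · · ♟│5
4│· · · · ♘ ♙ · ·│4
3│· ♟ · · · · ♙ ♘│3
2│♙ ♗ ♙ ♙ ♙ · · ♙│2
1│· ♖ · ♕ ♔ ♗ · ♖│1
  ─────────────────
  a b c d e f g h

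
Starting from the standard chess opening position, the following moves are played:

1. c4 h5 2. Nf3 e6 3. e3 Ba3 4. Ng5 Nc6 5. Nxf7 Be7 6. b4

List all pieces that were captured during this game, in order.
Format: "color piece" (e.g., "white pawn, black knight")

Tracking captures:
  Nxf7: captured black pawn

black pawn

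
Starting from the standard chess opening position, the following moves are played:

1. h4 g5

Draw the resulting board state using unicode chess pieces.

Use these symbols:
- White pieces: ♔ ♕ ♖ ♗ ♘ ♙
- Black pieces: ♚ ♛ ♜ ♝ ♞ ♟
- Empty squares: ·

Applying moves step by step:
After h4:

♜ ♞ ♝ ♛ ♚ ♝ ♞ ♜
♟ ♟ ♟ ♟ ♟ ♟ ♟ ♟
· · · · · · · ·
· · · · · · · ·
· · · · · · · ♙
· · · · · · · ·
♙ ♙ ♙ ♙ ♙ ♙ ♙ ·
♖ ♘ ♗ ♕ ♔ ♗ ♘ ♖


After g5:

♜ ♞ ♝ ♛ ♚ ♝ ♞ ♜
♟ ♟ ♟ ♟ ♟ ♟ · ♟
· · · · · · · ·
· · · · · · ♟ ·
· · · · · · · ♙
· · · · · · · ·
♙ ♙ ♙ ♙ ♙ ♙ ♙ ·
♖ ♘ ♗ ♕ ♔ ♗ ♘ ♖



  a b c d e f g h
  ─────────────────
8│♜ ♞ ♝ ♛ ♚ ♝ ♞ ♜│8
7│♟ ♟ ♟ ♟ ♟ ♟ · ♟│7
6│· · · · · · · ·│6
5│· · · · · · ♟ ·│5
4│· · · · · · · ♙│4
3│· · · · · · · ·│3
2│♙ ♙ ♙ ♙ ♙ ♙ ♙ ·│2
1│♖ ♘ ♗ ♕ ♔ ♗ ♘ ♖│1
  ─────────────────
  a b c d e f g h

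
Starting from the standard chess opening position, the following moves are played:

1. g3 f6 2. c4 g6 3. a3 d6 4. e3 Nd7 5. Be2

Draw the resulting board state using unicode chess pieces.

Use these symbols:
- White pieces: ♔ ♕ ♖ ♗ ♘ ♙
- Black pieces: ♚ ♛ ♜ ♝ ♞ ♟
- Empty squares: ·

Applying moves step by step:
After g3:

♜ ♞ ♝ ♛ ♚ ♝ ♞ ♜
♟ ♟ ♟ ♟ ♟ ♟ ♟ ♟
· · · · · · · ·
· · · · · · · ·
· · · · · · · ·
· · · · · · ♙ ·
♙ ♙ ♙ ♙ ♙ ♙ · ♙
♖ ♘ ♗ ♕ ♔ ♗ ♘ ♖


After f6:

♜ ♞ ♝ ♛ ♚ ♝ ♞ ♜
♟ ♟ ♟ ♟ ♟ · ♟ ♟
· · · · · ♟ · ·
· · · · · · · ·
· · · · · · · ·
· · · · · · ♙ ·
♙ ♙ ♙ ♙ ♙ ♙ · ♙
♖ ♘ ♗ ♕ ♔ ♗ ♘ ♖


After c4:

♜ ♞ ♝ ♛ ♚ ♝ ♞ ♜
♟ ♟ ♟ ♟ ♟ · ♟ ♟
· · · · · ♟ · ·
· · · · · · · ·
· · ♙ · · · · ·
· · · · · · ♙ ·
♙ ♙ · ♙ ♙ ♙ · ♙
♖ ♘ ♗ ♕ ♔ ♗ ♘ ♖


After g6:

♜ ♞ ♝ ♛ ♚ ♝ ♞ ♜
♟ ♟ ♟ ♟ ♟ · · ♟
· · · · · ♟ ♟ ·
· · · · · · · ·
· · ♙ · · · · ·
· · · · · · ♙ ·
♙ ♙ · ♙ ♙ ♙ · ♙
♖ ♘ ♗ ♕ ♔ ♗ ♘ ♖


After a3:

♜ ♞ ♝ ♛ ♚ ♝ ♞ ♜
♟ ♟ ♟ ♟ ♟ · · ♟
· · · · · ♟ ♟ ·
· · · · · · · ·
· · ♙ · · · · ·
♙ · · · · · ♙ ·
· ♙ · ♙ ♙ ♙ · ♙
♖ ♘ ♗ ♕ ♔ ♗ ♘ ♖


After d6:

♜ ♞ ♝ ♛ ♚ ♝ ♞ ♜
♟ ♟ ♟ · ♟ · · ♟
· · · ♟ · ♟ ♟ ·
· · · · · · · ·
· · ♙ · · · · ·
♙ · · · · · ♙ ·
· ♙ · ♙ ♙ ♙ · ♙
♖ ♘ ♗ ♕ ♔ ♗ ♘ ♖


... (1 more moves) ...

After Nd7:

♜ · ♝ ♛ ♚ ♝ ♞ ♜
♟ ♟ ♟ ♞ ♟ · · ♟
· · · ♟ · ♟ ♟ ·
· · · · · · · ·
· · ♙ · · · · ·
♙ · · · ♙ · ♙ ·
· ♙ · ♙ · ♙ · ♙
♖ ♘ ♗ ♕ ♔ ♗ ♘ ♖


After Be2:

♜ · ♝ ♛ ♚ ♝ ♞ ♜
♟ ♟ ♟ ♞ ♟ · · ♟
· · · ♟ · ♟ ♟ ·
· · · · · · · ·
· · ♙ · · · · ·
♙ · · · ♙ · ♙ ·
· ♙ · ♙ ♗ ♙ · ♙
♖ ♘ ♗ ♕ ♔ · ♘ ♖



  a b c d e f g h
  ─────────────────
8│♜ · ♝ ♛ ♚ ♝ ♞ ♜│8
7│♟ ♟ ♟ ♞ ♟ · · ♟│7
6│· · · ♟ · ♟ ♟ ·│6
5│· · · · · · · ·│5
4│· · ♙ · · · · ·│4
3│♙ · · · ♙ · ♙ ·│3
2│· ♙ · ♙ ♗ ♙ · ♙│2
1│♖ ♘ ♗ ♕ ♔ · ♘ ♖│1
  ─────────────────
  a b c d e f g h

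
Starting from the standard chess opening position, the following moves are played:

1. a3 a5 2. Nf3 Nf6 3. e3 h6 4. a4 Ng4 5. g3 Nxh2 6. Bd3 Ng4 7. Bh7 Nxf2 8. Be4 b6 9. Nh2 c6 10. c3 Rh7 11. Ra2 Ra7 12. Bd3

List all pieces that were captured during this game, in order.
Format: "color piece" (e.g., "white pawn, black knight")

Tracking captures:
  Nxh2: captured white pawn
  Nxf2: captured white pawn

white pawn, white pawn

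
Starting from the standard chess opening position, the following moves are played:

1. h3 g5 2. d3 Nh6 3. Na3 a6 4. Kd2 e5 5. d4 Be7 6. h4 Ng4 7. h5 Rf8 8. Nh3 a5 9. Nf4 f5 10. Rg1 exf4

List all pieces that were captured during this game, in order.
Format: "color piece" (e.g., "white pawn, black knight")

Tracking captures:
  exf4: captured white knight

white knight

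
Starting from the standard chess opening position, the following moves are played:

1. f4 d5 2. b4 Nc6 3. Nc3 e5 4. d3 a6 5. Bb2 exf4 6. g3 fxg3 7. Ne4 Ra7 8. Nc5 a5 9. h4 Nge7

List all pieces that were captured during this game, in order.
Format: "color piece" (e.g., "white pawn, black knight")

Tracking captures:
  exf4: captured white pawn
  fxg3: captured white pawn

white pawn, white pawn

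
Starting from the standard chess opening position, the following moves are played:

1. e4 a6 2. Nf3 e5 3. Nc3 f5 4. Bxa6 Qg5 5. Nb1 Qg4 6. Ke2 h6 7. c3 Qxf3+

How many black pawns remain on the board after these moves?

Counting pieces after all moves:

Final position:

  a b c d e f g h
  ─────────────────
8│♜ ♞ ♝ · ♚ ♝ ♞ ♜│8
7│· ♟ ♟ ♟ · · ♟ ·│7
6│♗ · · · · · · ♟│6
5│· · · · ♟ ♟ · ·│5
4│· · · · ♙ · · ·│4
3│· · ♙ · · ♛ · ·│3
2│♙ ♙ · ♙ ♔ ♙ ♙ ♙│2
1│♖ ♘ ♗ ♕ · · · ♖│1
  ─────────────────
  a b c d e f g h


7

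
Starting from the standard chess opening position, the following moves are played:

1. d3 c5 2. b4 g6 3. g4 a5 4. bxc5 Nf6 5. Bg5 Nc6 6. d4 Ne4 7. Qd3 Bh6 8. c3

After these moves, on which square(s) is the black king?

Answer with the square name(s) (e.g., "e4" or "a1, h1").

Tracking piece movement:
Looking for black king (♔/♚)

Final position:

  a b c d e f g h
  ─────────────────
8│♜ · ♝ ♛ ♚ · · ♜│8
7│· ♟ · ♟ ♟ ♟ · ♟│7
6│· · ♞ · · · ♟ ♝│6
5│♟ · ♙ · · · ♗ ·│5
4│· · · ♙ ♞ · ♙ ·│4
3│· · ♙ ♕ · · · ·│3
2│♙ · · · ♙ ♙ · ♙│2
1│♖ ♘ · · ♔ ♗ ♘ ♖│1
  ─────────────────
  a b c d e f g h


e8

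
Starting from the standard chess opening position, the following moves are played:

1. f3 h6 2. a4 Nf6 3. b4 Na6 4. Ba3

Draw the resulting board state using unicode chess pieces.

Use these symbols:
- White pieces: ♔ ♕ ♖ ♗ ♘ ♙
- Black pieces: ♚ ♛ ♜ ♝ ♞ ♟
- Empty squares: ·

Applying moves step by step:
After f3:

♜ ♞ ♝ ♛ ♚ ♝ ♞ ♜
♟ ♟ ♟ ♟ ♟ ♟ ♟ ♟
· · · · · · · ·
· · · · · · · ·
· · · · · · · ·
· · · · · ♙ · ·
♙ ♙ ♙ ♙ ♙ · ♙ ♙
♖ ♘ ♗ ♕ ♔ ♗ ♘ ♖


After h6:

♜ ♞ ♝ ♛ ♚ ♝ ♞ ♜
♟ ♟ ♟ ♟ ♟ ♟ ♟ ·
· · · · · · · ♟
· · · · · · · ·
· · · · · · · ·
· · · · · ♙ · ·
♙ ♙ ♙ ♙ ♙ · ♙ ♙
♖ ♘ ♗ ♕ ♔ ♗ ♘ ♖


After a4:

♜ ♞ ♝ ♛ ♚ ♝ ♞ ♜
♟ ♟ ♟ ♟ ♟ ♟ ♟ ·
· · · · · · · ♟
· · · · · · · ·
♙ · · · · · · ·
· · · · · ♙ · ·
· ♙ ♙ ♙ ♙ · ♙ ♙
♖ ♘ ♗ ♕ ♔ ♗ ♘ ♖


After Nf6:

♜ ♞ ♝ ♛ ♚ ♝ · ♜
♟ ♟ ♟ ♟ ♟ ♟ ♟ ·
· · · · · ♞ · ♟
· · · · · · · ·
♙ · · · · · · ·
· · · · · ♙ · ·
· ♙ ♙ ♙ ♙ · ♙ ♙
♖ ♘ ♗ ♕ ♔ ♗ ♘ ♖


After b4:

♜ ♞ ♝ ♛ ♚ ♝ · ♜
♟ ♟ ♟ ♟ ♟ ♟ ♟ ·
· · · · · ♞ · ♟
· · · · · · · ·
♙ ♙ · · · · · ·
· · · · · ♙ · ·
· · ♙ ♙ ♙ · ♙ ♙
♖ ♘ ♗ ♕ ♔ ♗ ♘ ♖


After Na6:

♜ · ♝ ♛ ♚ ♝ · ♜
♟ ♟ ♟ ♟ ♟ ♟ ♟ ·
♞ · · · · ♞ · ♟
· · · · · · · ·
♙ ♙ · · · · · ·
· · · · · ♙ · ·
· · ♙ ♙ ♙ · ♙ ♙
♖ ♘ ♗ ♕ ♔ ♗ ♘ ♖


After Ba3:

♜ · ♝ ♛ ♚ ♝ · ♜
♟ ♟ ♟ ♟ ♟ ♟ ♟ ·
♞ · · · · ♞ · ♟
· · · · · · · ·
♙ ♙ · · · · · ·
♗ · · · · ♙ · ·
· · ♙ ♙ ♙ · ♙ ♙
♖ ♘ · ♕ ♔ ♗ ♘ ♖



  a b c d e f g h
  ─────────────────
8│♜ · ♝ ♛ ♚ ♝ · ♜│8
7│♟ ♟ ♟ ♟ ♟ ♟ ♟ ·│7
6│♞ · · · · ♞ · ♟│6
5│· · · · · · · ·│5
4│♙ ♙ · · · · · ·│4
3│♗ · · · · ♙ · ·│3
2│· · ♙ ♙ ♙ · ♙ ♙│2
1│♖ ♘ · ♕ ♔ ♗ ♘ ♖│1
  ─────────────────
  a b c d e f g h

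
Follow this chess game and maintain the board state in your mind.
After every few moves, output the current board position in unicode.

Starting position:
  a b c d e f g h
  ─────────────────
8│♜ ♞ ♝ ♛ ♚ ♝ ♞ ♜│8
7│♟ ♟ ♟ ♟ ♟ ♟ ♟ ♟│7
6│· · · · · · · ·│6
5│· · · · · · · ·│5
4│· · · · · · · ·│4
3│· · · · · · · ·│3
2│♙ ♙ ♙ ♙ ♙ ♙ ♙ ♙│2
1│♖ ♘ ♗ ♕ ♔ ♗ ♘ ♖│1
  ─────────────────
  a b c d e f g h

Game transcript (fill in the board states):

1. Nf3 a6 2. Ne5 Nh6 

  a b c d e f g h
  ─────────────────
8│♜ ♞ ♝ ♛ ♚ ♝ · ♜│8
7│· ♟ ♟ ♟ ♟ ♟ ♟ ♟│7
6│♟ · · · · · · ♞│6
5│· · · · ♘ · · ·│5
4│· · · · · · · ·│4
3│· · · · · · · ·│3
2│♙ ♙ ♙ ♙ ♙ ♙ ♙ ♙│2
1│♖ ♘ ♗ ♕ ♔ ♗ · ♖│1
  ─────────────────
  a b c d e f g h

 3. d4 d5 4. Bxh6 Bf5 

  a b c d e f g h
  ─────────────────
8│♜ ♞ · ♛ ♚ ♝ · ♜│8
7│· ♟ ♟ · ♟ ♟ ♟ ♟│7
6│♟ · · · · · · ♗│6
5│· · · ♟ ♘ ♝ · ·│5
4│· · · ♙ · · · ·│4
3│· · · · · · · ·│3
2│♙ ♙ ♙ · ♙ ♙ ♙ ♙│2
1│♖ ♘ · ♕ ♔ ♗ · ♖│1
  ─────────────────
  a b c d e f g h

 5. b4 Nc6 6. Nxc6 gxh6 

  a b c d e f g h
  ─────────────────
8│♜ · · ♛ ♚ ♝ · ♜│8
7│· ♟ ♟ · ♟ ♟ · ♟│7
6│♟ · ♘ · · · · ♟│6
5│· · · ♟ · ♝ · ·│5
4│· ♙ · ♙ · · · ·│4
3│· · · · · · · ·│3
2│♙ · ♙ · ♙ ♙ ♙ ♙│2
1│♖ ♘ · ♕ ♔ ♗ · ♖│1
  ─────────────────
  a b c d e f g h



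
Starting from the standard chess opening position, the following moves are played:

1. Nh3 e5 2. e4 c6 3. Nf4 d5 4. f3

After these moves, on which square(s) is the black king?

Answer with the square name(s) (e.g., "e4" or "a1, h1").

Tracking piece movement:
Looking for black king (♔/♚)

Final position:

  a b c d e f g h
  ─────────────────
8│♜ ♞ ♝ ♛ ♚ ♝ ♞ ♜│8
7│♟ ♟ · · · ♟ ♟ ♟│7
6│· · ♟ · · · · ·│6
5│· · · ♟ ♟ · · ·│5
4│· · · · ♙ ♘ · ·│4
3│· · · · · ♙ · ·│3
2│♙ ♙ ♙ ♙ · · ♙ ♙│2
1│♖ ♘ ♗ ♕ ♔ ♗ · ♖│1
  ─────────────────
  a b c d e f g h


e8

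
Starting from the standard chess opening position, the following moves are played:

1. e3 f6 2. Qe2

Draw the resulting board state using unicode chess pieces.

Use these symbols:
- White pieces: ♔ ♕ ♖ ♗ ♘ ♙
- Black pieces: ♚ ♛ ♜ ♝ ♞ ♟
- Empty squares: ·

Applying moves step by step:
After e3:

♜ ♞ ♝ ♛ ♚ ♝ ♞ ♜
♟ ♟ ♟ ♟ ♟ ♟ ♟ ♟
· · · · · · · ·
· · · · · · · ·
· · · · · · · ·
· · · · ♙ · · ·
♙ ♙ ♙ ♙ · ♙ ♙ ♙
♖ ♘ ♗ ♕ ♔ ♗ ♘ ♖


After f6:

♜ ♞ ♝ ♛ ♚ ♝ ♞ ♜
♟ ♟ ♟ ♟ ♟ · ♟ ♟
· · · · · ♟ · ·
· · · · · · · ·
· · · · · · · ·
· · · · ♙ · · ·
♙ ♙ ♙ ♙ · ♙ ♙ ♙
♖ ♘ ♗ ♕ ♔ ♗ ♘ ♖


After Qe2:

♜ ♞ ♝ ♛ ♚ ♝ ♞ ♜
♟ ♟ ♟ ♟ ♟ · ♟ ♟
· · · · · ♟ · ·
· · · · · · · ·
· · · · · · · ·
· · · · ♙ · · ·
♙ ♙ ♙ ♙ ♕ ♙ ♙ ♙
♖ ♘ ♗ · ♔ ♗ ♘ ♖



  a b c d e f g h
  ─────────────────
8│♜ ♞ ♝ ♛ ♚ ♝ ♞ ♜│8
7│♟ ♟ ♟ ♟ ♟ · ♟ ♟│7
6│· · · · · ♟ · ·│6
5│· · · · · · · ·│5
4│· · · · · · · ·│4
3│· · · · ♙ · · ·│3
2│♙ ♙ ♙ ♙ ♕ ♙ ♙ ♙│2
1│♖ ♘ ♗ · ♔ ♗ ♘ ♖│1
  ─────────────────
  a b c d e f g h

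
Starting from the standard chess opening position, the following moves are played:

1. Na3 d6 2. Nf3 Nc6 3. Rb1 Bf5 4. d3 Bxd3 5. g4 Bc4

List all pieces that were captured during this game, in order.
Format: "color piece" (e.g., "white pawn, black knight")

Tracking captures:
  Bxd3: captured white pawn

white pawn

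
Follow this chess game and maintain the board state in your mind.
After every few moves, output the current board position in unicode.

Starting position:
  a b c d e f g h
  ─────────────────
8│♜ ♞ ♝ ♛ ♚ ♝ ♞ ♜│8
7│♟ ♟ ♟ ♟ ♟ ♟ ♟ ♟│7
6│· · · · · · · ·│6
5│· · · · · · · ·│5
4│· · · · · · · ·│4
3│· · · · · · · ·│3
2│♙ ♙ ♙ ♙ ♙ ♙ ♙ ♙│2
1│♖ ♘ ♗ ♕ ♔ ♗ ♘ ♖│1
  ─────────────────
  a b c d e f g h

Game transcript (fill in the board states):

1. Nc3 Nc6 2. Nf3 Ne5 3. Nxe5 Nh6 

  a b c d e f g h
  ─────────────────
8│♜ · ♝ ♛ ♚ ♝ · ♜│8
7│♟ ♟ ♟ ♟ ♟ ♟ ♟ ♟│7
6│· · · · · · · ♞│6
5│· · · · ♘ · · ·│5
4│· · · · · · · ·│4
3│· · ♘ · · · · ·│3
2│♙ ♙ ♙ ♙ ♙ ♙ ♙ ♙│2
1│♖ · ♗ ♕ ♔ ♗ · ♖│1
  ─────────────────
  a b c d e f g h

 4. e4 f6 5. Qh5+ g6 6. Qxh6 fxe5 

  a b c d e f g h
  ─────────────────
8│♜ · ♝ ♛ ♚ ♝ · ♜│8
7│♟ ♟ ♟ ♟ ♟ · · ♟│7
6│· · · · · · ♟ ♕│6
5│· · · · ♟ · · ·│5
4│· · · · ♙ · · ·│4
3│· · ♘ · · · · ·│3
2│♙ ♙ ♙ ♙ · ♙ ♙ ♙│2
1│♖ · ♗ · ♔ ♗ · ♖│1
  ─────────────────
  a b c d e f g h

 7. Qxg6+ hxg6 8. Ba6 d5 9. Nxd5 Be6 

  a b c d e f g h
  ─────────────────
8│♜ · · ♛ ♚ ♝ · ♜│8
7│♟ ♟ ♟ · ♟ · · ·│7
6│♗ · · · ♝ · ♟ ·│6
5│· · · ♘ ♟ · · ·│5
4│· · · · ♙ · · ·│4
3│· · · · · · · ·│3
2│♙ ♙ ♙ ♙ · ♙ ♙ ♙│2
1│♖ · ♗ · ♔ · · ♖│1
  ─────────────────
  a b c d e f g h

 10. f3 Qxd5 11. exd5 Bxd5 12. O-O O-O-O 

  a b c d e f g h
  ─────────────────
8│· · ♚ ♜ · ♝ · ♜│8
7│♟ ♟ ♟ · ♟ · · ·│7
6│♗ · · · · · ♟ ·│6
5│· · · ♝ ♟ · · ·│5
4│· · · · · · · ·│4
3│· · · · · ♙ · ·│3
2│♙ ♙ ♙ ♙ · · ♙ ♙│2
1│♖ · ♗ · · ♖ ♔ ·│1
  ─────────────────
  a b c d e f g h

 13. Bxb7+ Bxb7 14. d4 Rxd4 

  a b c d e f g h
  ─────────────────
8│· · ♚ · · ♝ · ♜│8
7│♟ ♝ ♟ · ♟ · · ·│7
6│· · · · · · ♟ ·│6
5│· · · · ♟ · · ·│5
4│· · · ♜ · · · ·│4
3│· · · · · ♙ · ·│3
2│♙ ♙ ♙ · · · ♙ ♙│2
1│♖ · ♗ · · ♖ ♔ ·│1
  ─────────────────
  a b c d e f g h


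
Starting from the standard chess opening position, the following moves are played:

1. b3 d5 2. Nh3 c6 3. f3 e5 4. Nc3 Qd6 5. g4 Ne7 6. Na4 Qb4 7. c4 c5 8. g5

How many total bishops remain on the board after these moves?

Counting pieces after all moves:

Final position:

  a b c d e f g h
  ─────────────────
8│♜ ♞ ♝ · ♚ ♝ · ♜│8
7│♟ ♟ · · ♞ ♟ ♟ ♟│7
6│· · · · · · · ·│6
5│· · ♟ ♟ ♟ · ♙ ·│5
4│♘ ♛ ♙ · · · · ·│4
3│· ♙ · · · ♙ · ♘│3
2│♙ · · ♙ ♙ · · ♙│2
1│♖ · ♗ ♕ ♔ ♗ · ♖│1
  ─────────────────
  a b c d e f g h


4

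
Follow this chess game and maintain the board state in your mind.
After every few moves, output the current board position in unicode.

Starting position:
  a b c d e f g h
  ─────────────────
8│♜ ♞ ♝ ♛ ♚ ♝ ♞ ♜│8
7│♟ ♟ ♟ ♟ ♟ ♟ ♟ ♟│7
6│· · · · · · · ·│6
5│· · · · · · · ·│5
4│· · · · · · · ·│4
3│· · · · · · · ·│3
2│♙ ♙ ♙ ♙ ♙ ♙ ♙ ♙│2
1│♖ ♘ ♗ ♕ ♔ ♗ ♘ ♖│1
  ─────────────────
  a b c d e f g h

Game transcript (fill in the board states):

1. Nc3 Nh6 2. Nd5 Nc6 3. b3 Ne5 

  a b c d e f g h
  ─────────────────
8│♜ · ♝ ♛ ♚ ♝ · ♜│8
7│♟ ♟ ♟ ♟ ♟ ♟ ♟ ♟│7
6│· · · · · · · ♞│6
5│· · · ♘ ♞ · · ·│5
4│· · · · · · · ·│4
3│· ♙ · · · · · ·│3
2│♙ · ♙ ♙ ♙ ♙ ♙ ♙│2
1│♖ · ♗ ♕ ♔ ♗ ♘ ♖│1
  ─────────────────
  a b c d e f g h

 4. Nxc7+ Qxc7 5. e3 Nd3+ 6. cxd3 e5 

  a b c d e f g h
  ─────────────────
8│♜ · ♝ · ♚ ♝ · ♜│8
7│♟ ♟ ♛ ♟ · ♟ ♟ ♟│7
6│· · · · · · · ♞│6
5│· · · · ♟ · · ·│5
4│· · · · · · · ·│4
3│· ♙ · ♙ ♙ · · ·│3
2│♙ · · ♙ · ♙ ♙ ♙│2
1│♖ · ♗ ♕ ♔ ♗ ♘ ♖│1
  ─────────────────
  a b c d e f g h

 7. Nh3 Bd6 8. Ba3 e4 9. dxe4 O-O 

  a b c d e f g h
  ─────────────────
8│♜ · ♝ · · ♜ ♚ ·│8
7│♟ ♟ ♛ ♟ · ♟ ♟ ♟│7
6│· · · ♝ · · · ♞│6
5│· · · · · · · ·│5
4│· · · · ♙ · · ·│4
3│♗ ♙ · · ♙ · · ♘│3
2│♙ · · ♙ · ♙ ♙ ♙│2
1│♖ · · ♕ ♔ ♗ · ♖│1
  ─────────────────
  a b c d e f g h

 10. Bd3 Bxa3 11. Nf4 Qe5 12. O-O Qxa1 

  a b c d e f g h
  ─────────────────
8│♜ · ♝ · · ♜ ♚ ·│8
7│♟ ♟ · ♟ · ♟ ♟ ♟│7
6│· · · · · · · ♞│6
5│· · · · · · · ·│5
4│· · · · ♙ ♘ · ·│4
3│♝ ♙ · ♗ ♙ · · ·│3
2│♙ · · ♙ · ♙ ♙ ♙│2
1│♛ · · ♕ · ♖ ♔ ·│1
  ─────────────────
  a b c d e f g h



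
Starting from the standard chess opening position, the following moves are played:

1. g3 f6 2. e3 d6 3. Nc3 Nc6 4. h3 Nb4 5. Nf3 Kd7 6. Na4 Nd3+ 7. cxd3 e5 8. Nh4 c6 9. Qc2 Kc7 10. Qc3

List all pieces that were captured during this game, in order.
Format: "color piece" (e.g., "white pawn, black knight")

Tracking captures:
  cxd3: captured black knight

black knight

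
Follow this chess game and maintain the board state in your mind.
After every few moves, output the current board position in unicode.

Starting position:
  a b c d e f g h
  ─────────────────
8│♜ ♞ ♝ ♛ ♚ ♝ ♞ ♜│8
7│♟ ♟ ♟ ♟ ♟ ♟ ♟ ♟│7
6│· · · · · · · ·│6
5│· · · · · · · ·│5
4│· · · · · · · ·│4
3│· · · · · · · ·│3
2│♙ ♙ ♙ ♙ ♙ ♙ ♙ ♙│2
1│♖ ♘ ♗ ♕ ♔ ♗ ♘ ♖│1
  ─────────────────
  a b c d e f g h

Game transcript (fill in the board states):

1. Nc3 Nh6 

  a b c d e f g h
  ─────────────────
8│♜ ♞ ♝ ♛ ♚ ♝ · ♜│8
7│♟ ♟ ♟ ♟ ♟ ♟ ♟ ♟│7
6│· · · · · · · ♞│6
5│· · · · · · · ·│5
4│· · · · · · · ·│4
3│· · ♘ · · · · ·│3
2│♙ ♙ ♙ ♙ ♙ ♙ ♙ ♙│2
1│♖ · ♗ ♕ ♔ ♗ ♘ ♖│1
  ─────────────────
  a b c d e f g h

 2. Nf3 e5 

  a b c d e f g h
  ─────────────────
8│♜ ♞ ♝ ♛ ♚ ♝ · ♜│8
7│♟ ♟ ♟ ♟ · ♟ ♟ ♟│7
6│· · · · · · · ♞│6
5│· · · · ♟ · · ·│5
4│· · · · · · · ·│4
3│· · ♘ · · ♘ · ·│3
2│♙ ♙ ♙ ♙ ♙ ♙ ♙ ♙│2
1│♖ · ♗ ♕ ♔ ♗ · ♖│1
  ─────────────────
  a b c d e f g h

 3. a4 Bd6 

  a b c d e f g h
  ─────────────────
8│♜ ♞ ♝ ♛ ♚ · · ♜│8
7│♟ ♟ ♟ ♟ · ♟ ♟ ♟│7
6│· · · ♝ · · · ♞│6
5│· · · · ♟ · · ·│5
4│♙ · · · · · · ·│4
3│· · ♘ · · ♘ · ·│3
2│· ♙ ♙ ♙ ♙ ♙ ♙ ♙│2
1│♖ · ♗ ♕ ♔ ♗ · ♖│1
  ─────────────────
  a b c d e f g h

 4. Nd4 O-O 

  a b c d e f g h
  ─────────────────
8│♜ ♞ ♝ ♛ · ♜ ♚ ·│8
7│♟ ♟ ♟ ♟ · ♟ ♟ ♟│7
6│· · · ♝ · · · ♞│6
5│· · · · ♟ · · ·│5
4│♙ · · ♘ · · · ·│4
3│· · ♘ · · · · ·│3
2│· ♙ ♙ ♙ ♙ ♙ ♙ ♙│2
1│♖ · ♗ ♕ ♔ ♗ · ♖│1
  ─────────────────
  a b c d e f g h

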